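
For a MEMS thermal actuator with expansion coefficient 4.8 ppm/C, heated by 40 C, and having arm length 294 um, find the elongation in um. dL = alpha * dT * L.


Step 1: Convert CTE: alpha = 4.8 ppm/C = 4.8e-6 /C
Step 2: dL = 4.8e-6 * 40 * 294
dL = 0.0564 um


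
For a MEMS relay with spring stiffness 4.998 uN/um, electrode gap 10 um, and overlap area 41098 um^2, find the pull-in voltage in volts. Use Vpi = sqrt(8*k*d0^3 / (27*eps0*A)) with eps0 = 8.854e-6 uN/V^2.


Step 1: Compute numerator: 8 * k * d0^3 = 8 * 4.998 * 10^3 = 39984.0
Step 2: Compute denominator: 27 * eps0 * A = 27 * 8.854e-6 * 41098 = 9.824806
Step 3: Vpi = sqrt(39984.0 / 9.824806)
Vpi = 63.79 V


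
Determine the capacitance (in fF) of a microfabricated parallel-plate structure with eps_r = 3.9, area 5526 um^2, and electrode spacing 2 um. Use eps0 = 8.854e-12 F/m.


Step 1: Convert area to m^2: A = 5526e-12 m^2
Step 2: Convert gap to m: d = 2e-6 m
Step 3: C = eps0 * eps_r * A / d
C = 8.854e-12 * 3.9 * 5526e-12 / 2e-6
Step 4: Convert to fF (multiply by 1e15).
C = 95.41 fF


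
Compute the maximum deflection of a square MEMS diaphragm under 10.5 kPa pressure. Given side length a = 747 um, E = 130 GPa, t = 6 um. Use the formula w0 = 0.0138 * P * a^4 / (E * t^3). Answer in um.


Step 1: Convert pressure to compatible units (E is in GPa, so P in GPa).
P = 10.5 kPa = 10.5e-6 GPa
Step 2: Compute numerator: 0.0138 * P * a^4.
a^4 = 747^4 = 311374044081
numerator = 0.0138 * 10.5e-6 * 311374044081 = 4.51181e+04
Step 3: Compute denominator: E * t^3 = 130 * 6^3 = 28080
Step 4: w0 = numerator / denominator = 4.51181e+04 / 28080 = 1.6068 um


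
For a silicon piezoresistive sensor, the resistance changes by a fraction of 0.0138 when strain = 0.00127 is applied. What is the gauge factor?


Step 1: Identify values.
dR/R = 0.0138, strain = 0.00127
Step 2: GF = (dR/R) / strain = 0.0138 / 0.00127
GF = 10.9


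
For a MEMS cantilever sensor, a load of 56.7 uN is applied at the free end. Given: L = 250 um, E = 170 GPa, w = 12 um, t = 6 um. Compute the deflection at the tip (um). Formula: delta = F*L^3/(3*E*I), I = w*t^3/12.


Step 1: Calculate the second moment of area.
I = w * t^3 / 12 = 12 * 6^3 / 12 = 216.0 um^4
Step 2: Convert E to consistent units (1 GPa = 1000 uN/um^2).
E = 170 GPa = 170000 uN/um^2
Step 3: Calculate tip deflection.
delta = F * L^3 / (3 * E * I)
delta = 56.7 * 250^3 / (3 * 170000 * 216.0)
delta = 8.0423 um


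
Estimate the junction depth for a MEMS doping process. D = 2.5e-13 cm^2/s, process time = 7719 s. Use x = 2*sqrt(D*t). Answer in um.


Step 1: Compute D*t = 2.5e-13 * 7719 = 1.92975e-09 cm^2
Step 2: sqrt(D*t) = 4.3929e-05 cm
Step 3: x = 2 * 4.3929e-05 cm = 8.7858e-05 cm
Step 4: Convert to um (1 cm = 1e4 um): x = 0.879 um


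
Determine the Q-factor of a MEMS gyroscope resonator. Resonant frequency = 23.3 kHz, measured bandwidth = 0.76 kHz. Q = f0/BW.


Step 1: Q = f0 / bandwidth
Step 2: Q = 23.3 / 0.76
Q = 30.7


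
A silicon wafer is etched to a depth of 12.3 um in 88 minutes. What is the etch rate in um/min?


Step 1: Etch rate = depth / time
Step 2: rate = 12.3 / 88
rate = 0.14 um/min


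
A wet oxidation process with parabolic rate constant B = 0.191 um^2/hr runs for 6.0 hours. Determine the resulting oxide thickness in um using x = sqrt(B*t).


Step 1: Compute B*t = 0.191 * 6.0 = 1.146
Step 2: x = sqrt(1.146)
x = 1.071 um


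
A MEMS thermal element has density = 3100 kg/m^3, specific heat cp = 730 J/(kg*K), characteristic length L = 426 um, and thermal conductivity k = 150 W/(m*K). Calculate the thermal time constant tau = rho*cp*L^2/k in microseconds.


Step 1: Convert L to m: L = 426e-6 m
Step 2: L^2 = (426e-6)^2 = 1.81476e-07 m^2
Step 3: tau = 3100 * 730 * 1.81476e-07 / 150 = 2.73786792e-03 s
Step 4: Convert to microseconds (multiply by 1e6).
tau = 2737.868 us


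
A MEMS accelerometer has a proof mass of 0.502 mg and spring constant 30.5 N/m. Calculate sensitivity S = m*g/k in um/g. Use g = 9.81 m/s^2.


Step 1: Convert mass: m = 0.502 mg = 5.02e-07 kg
Step 2: S = m * g / k = 5.02e-07 * 9.81 / 30.5
Step 3: S = 1.61e-07 m/g
Step 4: Convert to um/g: S = 0.161 um/g


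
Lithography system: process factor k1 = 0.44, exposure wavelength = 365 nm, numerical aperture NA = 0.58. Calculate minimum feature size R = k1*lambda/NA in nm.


Step 1: Identify values: k1 = 0.44, lambda = 365 nm, NA = 0.58
Step 2: R = k1 * lambda / NA
R = 0.44 * 365 / 0.58
R = 276.9 nm


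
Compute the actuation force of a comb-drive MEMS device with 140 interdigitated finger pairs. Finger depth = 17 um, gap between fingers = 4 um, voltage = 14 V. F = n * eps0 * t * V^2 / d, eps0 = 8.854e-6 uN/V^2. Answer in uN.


Step 1: Parameters: n=140, eps0=8.854e-6 uN/V^2, t=17 um, V=14 V, d=4 um
Step 2: V^2 = 196
Step 3: F = 140 * 8.854e-6 * 17 * 196 / 4
F = 1.033 uN


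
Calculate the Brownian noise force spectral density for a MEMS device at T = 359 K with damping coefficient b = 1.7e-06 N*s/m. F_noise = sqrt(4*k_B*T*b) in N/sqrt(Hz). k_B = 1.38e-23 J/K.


Step 1: Compute 4 * k_B * T * b
= 4 * 1.38e-23 * 359 * 1.7e-06
= 3.3689e-26 N^2/Hz
Step 2: F_noise = sqrt(3.3689e-26)
F_noise = 1.84e-13 N/sqrt(Hz)


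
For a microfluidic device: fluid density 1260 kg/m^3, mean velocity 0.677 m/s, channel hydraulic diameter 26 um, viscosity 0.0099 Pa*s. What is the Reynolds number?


Step 1: Convert Dh to meters: Dh = 26e-6 m
Step 2: Re = rho * v * Dh / mu
Re = 1260 * 0.677 * 26e-6 / 0.0099
Re = 2.24


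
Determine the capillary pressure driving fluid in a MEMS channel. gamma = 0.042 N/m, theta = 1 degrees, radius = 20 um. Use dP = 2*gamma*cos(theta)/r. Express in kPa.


Step 1: cos(1 deg) = 0.9998
Step 2: Convert r to m: r = 20e-6 m
Step 3: dP = 2 * 0.042 * 0.9998 / 20e-6 = 4199.2 Pa
Step 4: Convert Pa to kPa (divide by 1000).
dP = 4.2 kPa


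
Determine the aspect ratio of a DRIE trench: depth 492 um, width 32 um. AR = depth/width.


Step 1: AR = depth / width
Step 2: AR = 492 / 32
AR = 15.4


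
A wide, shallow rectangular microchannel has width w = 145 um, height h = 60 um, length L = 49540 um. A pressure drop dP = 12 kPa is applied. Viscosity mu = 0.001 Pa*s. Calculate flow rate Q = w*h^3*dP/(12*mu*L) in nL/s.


Step 1: Convert all dimensions to SI (meters).
w = 145e-6 m, h = 60e-6 m, L = 49540e-6 m, dP = 12e3 Pa
Step 2: Q = w * h^3 * dP / (12 * mu * L)
Q = 145e-6 * (60e-6)^3 * 12e3 / (12 * 0.001 * 49540e-6) = 6.3221639e-10 m^3/s
Step 3: Convert Q from m^3/s to nL/s (1 m^3 = 1e12 nL, so multiply by 1e12).
Q = 632.216 nL/s


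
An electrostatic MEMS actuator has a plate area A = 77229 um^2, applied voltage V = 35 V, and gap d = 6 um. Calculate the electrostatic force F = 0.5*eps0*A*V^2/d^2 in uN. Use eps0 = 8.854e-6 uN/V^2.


Step 1: Identify parameters.
eps0 = 8.854e-6 uN/V^2, A = 77229 um^2, V = 35 V, d = 6 um
Step 2: Compute V^2 = 35^2 = 1225
Step 3: Compute d^2 = 6^2 = 36
Step 4: F = 0.5 * 8.854e-6 * 77229 * 1225 / 36
F = 11.634 uN


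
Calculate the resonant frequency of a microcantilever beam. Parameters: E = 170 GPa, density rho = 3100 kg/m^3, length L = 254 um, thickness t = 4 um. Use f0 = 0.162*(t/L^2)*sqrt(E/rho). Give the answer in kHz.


Step 1: Convert units to SI.
t_SI = 4e-6 m, L_SI = 254e-6 m
Step 2: Calculate sqrt(E/rho).
sqrt(170e9 / 3100) = 7405.32 m/s
Step 3: Compute f0.
f0 = 0.162 * 4e-6 / (254e-6)^2 * 7405.32 = 74379.2 Hz = 74.38 kHz


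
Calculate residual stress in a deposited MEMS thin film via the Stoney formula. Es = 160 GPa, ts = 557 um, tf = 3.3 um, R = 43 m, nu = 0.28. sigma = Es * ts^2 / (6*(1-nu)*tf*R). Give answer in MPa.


Step 1: Compute numerator: Es * ts^2 = 160 * 557^2 = 49639840 (GPa*um^2)
Step 2: Compute denominator (R in um): 6*(1-nu)*tf*R = 6*0.72*3.3*43e6 = 613008000.0 (um^2)
Step 3: sigma (GPa) = 49639840 / 613008000.0 = 8.0977e-02 GPa
Step 4: Convert to MPa (x1000): sigma = 81.0 MPa


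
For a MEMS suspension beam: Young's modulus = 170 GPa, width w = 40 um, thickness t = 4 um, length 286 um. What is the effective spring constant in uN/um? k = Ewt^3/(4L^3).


Step 1: Convert E to consistent units (1 GPa = 1000 uN/um^2).
E = 170 GPa = 170000 uN/um^2
Step 2: Compute t^3 = 4^3 = 64
Step 3: Compute L^3 = 286^3 = 23393656
Step 4: k = 170000 * 40 * 64 / (4 * 23393656)
k = 4.6508 uN/um


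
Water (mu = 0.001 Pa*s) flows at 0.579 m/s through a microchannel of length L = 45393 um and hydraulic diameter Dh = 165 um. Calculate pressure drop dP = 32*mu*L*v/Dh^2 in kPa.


Step 1: Convert to SI: L = 45393e-6 m, Dh = 165e-6 m
Step 2: dP = 32 * 0.001 * 45393e-6 * 0.579 / (165e-6)^2
Step 3: dP = 30892.25 Pa
Step 4: Convert to kPa: dP = 30.89 kPa


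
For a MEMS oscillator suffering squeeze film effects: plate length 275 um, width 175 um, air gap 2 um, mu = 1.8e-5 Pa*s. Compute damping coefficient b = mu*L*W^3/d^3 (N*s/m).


Step 1: Convert to SI.
L = 275e-6 m, W = 175e-6 m, d = 2e-6 m
Step 2: W^3 = (175e-6)^3 = 5.36e-12 m^3
Step 3: d^3 = (2e-6)^3 = 8.00e-18 m^3
Step 4: b = 1.8e-5 * 275e-6 * 5.36e-12 / 8.00e-18
b = 3.32e-03 N*s/m


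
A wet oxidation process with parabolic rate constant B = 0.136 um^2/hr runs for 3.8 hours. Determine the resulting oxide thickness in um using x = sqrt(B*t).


Step 1: Compute B*t = 0.136 * 3.8 = 0.5168
Step 2: x = sqrt(0.5168)
x = 0.719 um


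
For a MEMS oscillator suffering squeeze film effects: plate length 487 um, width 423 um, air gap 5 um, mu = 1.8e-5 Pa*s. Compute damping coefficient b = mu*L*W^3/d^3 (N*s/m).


Step 1: Convert to SI.
L = 487e-6 m, W = 423e-6 m, d = 5e-6 m
Step 2: W^3 = (423e-6)^3 = 7.57e-11 m^3
Step 3: d^3 = (5e-6)^3 = 1.25e-16 m^3
Step 4: b = 1.8e-5 * 487e-6 * 7.57e-11 / 1.25e-16
b = 5.31e-03 N*s/m


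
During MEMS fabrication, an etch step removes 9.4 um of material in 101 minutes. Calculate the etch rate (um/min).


Step 1: Etch rate = depth / time
Step 2: rate = 9.4 / 101
rate = 0.093 um/min


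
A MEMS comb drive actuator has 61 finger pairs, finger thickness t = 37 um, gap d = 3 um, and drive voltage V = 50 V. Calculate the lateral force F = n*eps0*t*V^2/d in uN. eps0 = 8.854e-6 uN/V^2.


Step 1: Parameters: n=61, eps0=8.854e-6 uN/V^2, t=37 um, V=50 V, d=3 um
Step 2: V^2 = 2500
Step 3: F = 61 * 8.854e-6 * 37 * 2500 / 3
F = 16.653 uN


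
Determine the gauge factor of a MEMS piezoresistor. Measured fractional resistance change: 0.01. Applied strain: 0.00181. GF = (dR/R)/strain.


Step 1: Identify values.
dR/R = 0.01, strain = 0.00181
Step 2: GF = (dR/R) / strain = 0.01 / 0.00181
GF = 5.5


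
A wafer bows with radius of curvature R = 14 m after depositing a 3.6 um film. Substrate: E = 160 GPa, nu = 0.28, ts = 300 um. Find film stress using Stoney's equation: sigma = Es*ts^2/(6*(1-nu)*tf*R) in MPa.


Step 1: Compute numerator: Es * ts^2 = 160 * 300^2 = 14400000 (GPa*um^2)
Step 2: Compute denominator (R in um): 6*(1-nu)*tf*R = 6*0.72*3.6*14e6 = 217728000.0 (um^2)
Step 3: sigma (GPa) = 14400000 / 217728000.0 = 6.6138e-02 GPa
Step 4: Convert to MPa (x1000): sigma = 66.1 MPa


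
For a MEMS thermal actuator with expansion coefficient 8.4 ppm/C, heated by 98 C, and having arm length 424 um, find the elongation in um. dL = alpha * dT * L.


Step 1: Convert CTE: alpha = 8.4 ppm/C = 8.4e-6 /C
Step 2: dL = 8.4e-6 * 98 * 424
dL = 0.349 um


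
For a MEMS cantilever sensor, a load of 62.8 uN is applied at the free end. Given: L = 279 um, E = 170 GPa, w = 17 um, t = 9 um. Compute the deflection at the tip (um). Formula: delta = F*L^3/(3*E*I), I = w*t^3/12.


Step 1: Calculate the second moment of area.
I = w * t^3 / 12 = 17 * 9^3 / 12 = 1032.75 um^4
Step 2: Convert E to consistent units (1 GPa = 1000 uN/um^2).
E = 170 GPa = 170000 uN/um^2
Step 3: Calculate tip deflection.
delta = F * L^3 / (3 * E * I)
delta = 62.8 * 279^3 / (3 * 170000 * 1032.75)
delta = 2.5894 um


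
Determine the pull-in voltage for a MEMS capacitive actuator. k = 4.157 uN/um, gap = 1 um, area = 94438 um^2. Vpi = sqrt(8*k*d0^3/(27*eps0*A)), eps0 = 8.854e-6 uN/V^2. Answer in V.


Step 1: Compute numerator: 8 * k * d0^3 = 8 * 4.157 * 1^3 = 33.256
Step 2: Compute denominator: 27 * eps0 * A = 27 * 8.854e-6 * 94438 = 22.576159
Step 3: Vpi = sqrt(33.256 / 22.576159)
Vpi = 1.21 V


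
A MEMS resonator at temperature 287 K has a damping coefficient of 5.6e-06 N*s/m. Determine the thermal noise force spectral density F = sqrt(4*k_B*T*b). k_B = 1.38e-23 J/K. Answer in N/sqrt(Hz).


Step 1: Compute 4 * k_B * T * b
= 4 * 1.38e-23 * 287 * 5.6e-06
= 8.8717e-26 N^2/Hz
Step 2: F_noise = sqrt(8.8717e-26)
F_noise = 2.98e-13 N/sqrt(Hz)


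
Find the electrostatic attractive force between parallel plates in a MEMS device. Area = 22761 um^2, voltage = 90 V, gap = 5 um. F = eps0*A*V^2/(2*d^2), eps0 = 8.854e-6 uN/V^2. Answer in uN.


Step 1: Identify parameters.
eps0 = 8.854e-6 uN/V^2, A = 22761 um^2, V = 90 V, d = 5 um
Step 2: Compute V^2 = 90^2 = 8100
Step 3: Compute d^2 = 5^2 = 25
Step 4: F = 0.5 * 8.854e-6 * 22761 * 8100 / 25
F = 32.647 uN


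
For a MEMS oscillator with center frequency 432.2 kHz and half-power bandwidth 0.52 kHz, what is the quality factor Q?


Step 1: Q = f0 / bandwidth
Step 2: Q = 432.2 / 0.52
Q = 831.2


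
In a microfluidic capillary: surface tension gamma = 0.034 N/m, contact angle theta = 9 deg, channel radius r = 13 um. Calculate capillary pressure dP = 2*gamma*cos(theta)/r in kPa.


Step 1: cos(9 deg) = 0.9877
Step 2: Convert r to m: r = 13e-6 m
Step 3: dP = 2 * 0.034 * 0.9877 / 13e-6 = 5166.4 Pa
Step 4: Convert Pa to kPa (divide by 1000).
dP = 5.17 kPa


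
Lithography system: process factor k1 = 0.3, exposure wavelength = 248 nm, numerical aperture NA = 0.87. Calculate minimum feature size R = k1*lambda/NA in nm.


Step 1: Identify values: k1 = 0.3, lambda = 248 nm, NA = 0.87
Step 2: R = k1 * lambda / NA
R = 0.3 * 248 / 0.87
R = 85.5 nm


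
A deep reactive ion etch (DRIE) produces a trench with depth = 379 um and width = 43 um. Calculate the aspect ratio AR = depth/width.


Step 1: AR = depth / width
Step 2: AR = 379 / 43
AR = 8.8


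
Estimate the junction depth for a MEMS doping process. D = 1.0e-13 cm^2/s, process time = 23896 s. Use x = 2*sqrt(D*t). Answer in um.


Step 1: Compute D*t = 1.0e-13 * 23896 = 2.3896e-09 cm^2
Step 2: sqrt(D*t) = 4.8884e-05 cm
Step 3: x = 2 * 4.8884e-05 cm = 9.7768e-05 cm
Step 4: Convert to um (1 cm = 1e4 um): x = 0.978 um


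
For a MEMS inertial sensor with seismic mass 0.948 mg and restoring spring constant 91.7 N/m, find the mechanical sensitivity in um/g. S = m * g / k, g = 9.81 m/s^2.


Step 1: Convert mass: m = 0.948 mg = 9.48e-07 kg
Step 2: S = m * g / k = 9.48e-07 * 9.81 / 91.7
Step 3: S = 1.01e-07 m/g
Step 4: Convert to um/g: S = 0.101 um/g


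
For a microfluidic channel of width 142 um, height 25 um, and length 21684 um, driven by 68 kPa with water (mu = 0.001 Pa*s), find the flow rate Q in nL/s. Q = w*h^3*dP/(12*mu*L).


Step 1: Convert all dimensions to SI (meters).
w = 142e-6 m, h = 25e-6 m, L = 21684e-6 m, dP = 68e3 Pa
Step 2: Q = w * h^3 * dP / (12 * mu * L)
Q = 142e-6 * (25e-6)^3 * 68e3 / (12 * 0.001 * 21684e-6) = 5.798246e-10 m^3/s
Step 3: Convert Q from m^3/s to nL/s (1 m^3 = 1e12 nL, so multiply by 1e12).
Q = 579.825 nL/s


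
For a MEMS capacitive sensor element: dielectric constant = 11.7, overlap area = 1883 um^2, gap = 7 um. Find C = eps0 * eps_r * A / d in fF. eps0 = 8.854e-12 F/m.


Step 1: Convert area to m^2: A = 1883e-12 m^2
Step 2: Convert gap to m: d = 7e-6 m
Step 3: C = eps0 * eps_r * A / d
C = 8.854e-12 * 11.7 * 1883e-12 / 7e-6
Step 4: Convert to fF (multiply by 1e15).
C = 27.87 fF


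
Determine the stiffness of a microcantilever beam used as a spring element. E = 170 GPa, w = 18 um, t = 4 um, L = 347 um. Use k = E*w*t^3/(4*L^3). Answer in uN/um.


Step 1: Convert E to consistent units (1 GPa = 1000 uN/um^2).
E = 170 GPa = 170000 uN/um^2
Step 2: Compute t^3 = 4^3 = 64
Step 3: Compute L^3 = 347^3 = 41781923
Step 4: k = 170000 * 18 * 64 / (4 * 41781923)
k = 1.1718 uN/um


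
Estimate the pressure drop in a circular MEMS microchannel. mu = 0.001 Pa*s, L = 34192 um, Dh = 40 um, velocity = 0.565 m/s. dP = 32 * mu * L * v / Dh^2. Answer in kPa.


Step 1: Convert to SI: L = 34192e-6 m, Dh = 40e-6 m
Step 2: dP = 32 * 0.001 * 34192e-6 * 0.565 / (40e-6)^2
Step 3: dP = 386369.60 Pa
Step 4: Convert to kPa: dP = 386.37 kPa


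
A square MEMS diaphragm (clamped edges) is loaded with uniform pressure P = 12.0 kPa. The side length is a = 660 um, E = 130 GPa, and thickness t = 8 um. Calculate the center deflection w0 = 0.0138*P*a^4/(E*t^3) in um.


Step 1: Convert pressure to compatible units (E is in GPa, so P in GPa).
P = 12.0 kPa = 12.0e-6 GPa
Step 2: Compute numerator: 0.0138 * P * a^4.
a^4 = 660^4 = 189747360000
numerator = 0.0138 * 12.0e-6 * 189747360000 = 3.14222e+04
Step 3: Compute denominator: E * t^3 = 130 * 8^3 = 66560
Step 4: w0 = numerator / denominator = 3.14222e+04 / 66560 = 0.4721 um


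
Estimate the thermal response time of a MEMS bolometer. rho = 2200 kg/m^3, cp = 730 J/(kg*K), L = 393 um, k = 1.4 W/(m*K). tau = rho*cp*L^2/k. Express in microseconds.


Step 1: Convert L to m: L = 393e-6 m
Step 2: L^2 = (393e-6)^2 = 1.54449e-07 m^2
Step 3: tau = 2200 * 730 * 1.54449e-07 / 1.4 = 1.7717506714e-01 s
Step 4: Convert to microseconds (multiply by 1e6).
tau = 177175.067 us


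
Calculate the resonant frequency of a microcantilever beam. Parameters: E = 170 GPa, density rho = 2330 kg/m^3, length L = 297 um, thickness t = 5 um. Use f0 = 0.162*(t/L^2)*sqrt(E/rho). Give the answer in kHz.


Step 1: Convert units to SI.
t_SI = 5e-6 m, L_SI = 297e-6 m
Step 2: Calculate sqrt(E/rho).
sqrt(170e9 / 2330) = 8541.74 m/s
Step 3: Compute f0.
f0 = 0.162 * 5e-6 / (297e-6)^2 * 8541.74 = 78436.5 Hz = 78.44 kHz


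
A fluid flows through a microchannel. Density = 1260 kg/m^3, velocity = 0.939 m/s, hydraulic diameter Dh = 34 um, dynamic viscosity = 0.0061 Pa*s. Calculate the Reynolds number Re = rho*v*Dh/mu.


Step 1: Convert Dh to meters: Dh = 34e-6 m
Step 2: Re = rho * v * Dh / mu
Re = 1260 * 0.939 * 34e-6 / 0.0061
Re = 6.595


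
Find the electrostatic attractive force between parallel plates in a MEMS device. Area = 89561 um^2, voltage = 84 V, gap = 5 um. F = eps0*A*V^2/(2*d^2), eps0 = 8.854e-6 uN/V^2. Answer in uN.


Step 1: Identify parameters.
eps0 = 8.854e-6 uN/V^2, A = 89561 um^2, V = 84 V, d = 5 um
Step 2: Compute V^2 = 84^2 = 7056
Step 3: Compute d^2 = 5^2 = 25
Step 4: F = 0.5 * 8.854e-6 * 89561 * 7056 / 25
F = 111.904 uN


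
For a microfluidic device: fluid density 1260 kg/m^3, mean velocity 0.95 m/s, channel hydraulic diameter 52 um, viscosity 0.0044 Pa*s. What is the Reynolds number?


Step 1: Convert Dh to meters: Dh = 52e-6 m
Step 2: Re = rho * v * Dh / mu
Re = 1260 * 0.95 * 52e-6 / 0.0044
Re = 14.146


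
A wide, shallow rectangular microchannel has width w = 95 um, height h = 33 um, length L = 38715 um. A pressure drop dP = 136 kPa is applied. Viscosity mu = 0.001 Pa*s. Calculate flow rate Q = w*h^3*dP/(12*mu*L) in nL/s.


Step 1: Convert all dimensions to SI (meters).
w = 95e-6 m, h = 33e-6 m, L = 38715e-6 m, dP = 136e3 Pa
Step 2: Q = w * h^3 * dP / (12 * mu * L)
Q = 95e-6 * (33e-6)^3 * 136e3 / (12 * 0.001 * 38715e-6) = 9.994103e-10 m^3/s
Step 3: Convert Q from m^3/s to nL/s (1 m^3 = 1e12 nL, so multiply by 1e12).
Q = 999.41 nL/s


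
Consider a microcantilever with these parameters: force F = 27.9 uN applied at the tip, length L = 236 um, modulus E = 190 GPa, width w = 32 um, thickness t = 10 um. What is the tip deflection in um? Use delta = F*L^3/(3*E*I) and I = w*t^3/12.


Step 1: Calculate the second moment of area.
I = w * t^3 / 12 = 32 * 10^3 / 12 = 2666.6667 um^4
Step 2: Convert E to consistent units (1 GPa = 1000 uN/um^2).
E = 190 GPa = 190000 uN/um^2
Step 3: Calculate tip deflection.
delta = F * L^3 / (3 * E * I)
delta = 27.9 * 236^3 / (3 * 190000 * 2666.6667)
delta = 0.2413 um


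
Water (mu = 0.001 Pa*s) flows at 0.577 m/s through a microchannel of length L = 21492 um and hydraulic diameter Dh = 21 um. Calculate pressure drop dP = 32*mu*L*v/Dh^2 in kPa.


Step 1: Convert to SI: L = 21492e-6 m, Dh = 21e-6 m
Step 2: dP = 32 * 0.001 * 21492e-6 * 0.577 / (21e-6)^2
Step 3: dP = 899837.39 Pa
Step 4: Convert to kPa: dP = 899.84 kPa


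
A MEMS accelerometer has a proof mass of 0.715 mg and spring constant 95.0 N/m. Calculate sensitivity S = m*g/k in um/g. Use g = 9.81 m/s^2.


Step 1: Convert mass: m = 0.715 mg = 7.15e-07 kg
Step 2: S = m * g / k = 7.15e-07 * 9.81 / 95.0
Step 3: S = 7.38e-08 m/g
Step 4: Convert to um/g: S = 0.074 um/g


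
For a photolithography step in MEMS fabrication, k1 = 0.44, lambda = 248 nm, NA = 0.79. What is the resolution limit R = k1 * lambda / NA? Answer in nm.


Step 1: Identify values: k1 = 0.44, lambda = 248 nm, NA = 0.79
Step 2: R = k1 * lambda / NA
R = 0.44 * 248 / 0.79
R = 138.1 nm


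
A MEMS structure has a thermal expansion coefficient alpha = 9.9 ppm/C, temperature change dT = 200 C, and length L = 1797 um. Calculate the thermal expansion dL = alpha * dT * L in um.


Step 1: Convert CTE: alpha = 9.9 ppm/C = 9.9e-6 /C
Step 2: dL = 9.9e-6 * 200 * 1797
dL = 3.5581 um


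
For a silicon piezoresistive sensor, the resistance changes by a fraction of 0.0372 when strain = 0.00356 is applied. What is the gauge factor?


Step 1: Identify values.
dR/R = 0.0372, strain = 0.00356
Step 2: GF = (dR/R) / strain = 0.0372 / 0.00356
GF = 10.4


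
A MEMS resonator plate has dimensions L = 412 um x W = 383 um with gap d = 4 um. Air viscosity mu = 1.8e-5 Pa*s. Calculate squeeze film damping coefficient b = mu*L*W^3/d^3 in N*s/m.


Step 1: Convert to SI.
L = 412e-6 m, W = 383e-6 m, d = 4e-6 m
Step 2: W^3 = (383e-6)^3 = 5.62e-11 m^3
Step 3: d^3 = (4e-6)^3 = 6.40e-17 m^3
Step 4: b = 1.8e-5 * 412e-6 * 5.62e-11 / 6.40e-17
b = 6.51e-03 N*s/m


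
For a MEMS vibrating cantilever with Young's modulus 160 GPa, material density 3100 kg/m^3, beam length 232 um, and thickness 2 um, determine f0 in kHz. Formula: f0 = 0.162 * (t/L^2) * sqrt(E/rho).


Step 1: Convert units to SI.
t_SI = 2e-6 m, L_SI = 232e-6 m
Step 2: Calculate sqrt(E/rho).
sqrt(160e9 / 3100) = 7184.21 m/s
Step 3: Compute f0.
f0 = 0.162 * 2e-6 / (232e-6)^2 * 7184.21 = 43246.2 Hz = 43.25 kHz


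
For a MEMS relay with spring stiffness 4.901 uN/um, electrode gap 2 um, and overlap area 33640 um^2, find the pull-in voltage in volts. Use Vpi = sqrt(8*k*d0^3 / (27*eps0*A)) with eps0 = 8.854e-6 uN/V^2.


Step 1: Compute numerator: 8 * k * d0^3 = 8 * 4.901 * 2^3 = 313.664
Step 2: Compute denominator: 27 * eps0 * A = 27 * 8.854e-6 * 33640 = 8.041911
Step 3: Vpi = sqrt(313.664 / 8.041911)
Vpi = 6.25 V


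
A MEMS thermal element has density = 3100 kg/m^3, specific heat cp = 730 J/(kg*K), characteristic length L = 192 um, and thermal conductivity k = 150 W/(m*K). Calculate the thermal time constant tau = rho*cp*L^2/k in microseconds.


Step 1: Convert L to m: L = 192e-6 m
Step 2: L^2 = (192e-6)^2 = 3.6864e-08 m^2
Step 3: tau = 3100 * 730 * 3.6864e-08 / 150 = 5.5615488e-04 s
Step 4: Convert to microseconds (multiply by 1e6).
tau = 556.155 us


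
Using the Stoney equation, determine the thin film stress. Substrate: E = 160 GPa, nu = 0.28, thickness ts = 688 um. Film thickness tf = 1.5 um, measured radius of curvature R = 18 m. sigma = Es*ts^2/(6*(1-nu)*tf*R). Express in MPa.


Step 1: Compute numerator: Es * ts^2 = 160 * 688^2 = 75735040 (GPa*um^2)
Step 2: Compute denominator (R in um): 6*(1-nu)*tf*R = 6*0.72*1.5*18e6 = 116640000.0 (um^2)
Step 3: sigma (GPa) = 75735040 / 116640000.0 = 6.49306e-01 GPa
Step 4: Convert to MPa (x1000): sigma = 649.3 MPa


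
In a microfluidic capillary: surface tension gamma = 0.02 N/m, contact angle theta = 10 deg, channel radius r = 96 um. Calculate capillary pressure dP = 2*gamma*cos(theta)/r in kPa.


Step 1: cos(10 deg) = 0.9848
Step 2: Convert r to m: r = 96e-6 m
Step 3: dP = 2 * 0.02 * 0.9848 / 96e-6 = 410.3 Pa
Step 4: Convert Pa to kPa (divide by 1000).
dP = 0.41 kPa


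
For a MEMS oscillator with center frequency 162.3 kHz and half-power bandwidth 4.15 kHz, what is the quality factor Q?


Step 1: Q = f0 / bandwidth
Step 2: Q = 162.3 / 4.15
Q = 39.1


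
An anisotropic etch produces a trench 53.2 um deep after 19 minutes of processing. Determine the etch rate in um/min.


Step 1: Etch rate = depth / time
Step 2: rate = 53.2 / 19
rate = 2.8 um/min


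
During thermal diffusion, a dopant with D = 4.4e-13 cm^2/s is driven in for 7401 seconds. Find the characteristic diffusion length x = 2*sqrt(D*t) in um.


Step 1: Compute D*t = 4.4e-13 * 7401 = 3.25644e-09 cm^2
Step 2: sqrt(D*t) = 5.70652e-05 cm
Step 3: x = 2 * 5.70652e-05 cm = 1.141304e-04 cm
Step 4: Convert to um (1 cm = 1e4 um): x = 1.141 um


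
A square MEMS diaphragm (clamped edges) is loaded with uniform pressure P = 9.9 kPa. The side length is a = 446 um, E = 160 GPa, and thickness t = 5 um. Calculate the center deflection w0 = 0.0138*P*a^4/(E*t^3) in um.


Step 1: Convert pressure to compatible units (E is in GPa, so P in GPa).
P = 9.9 kPa = 9.9e-6 GPa
Step 2: Compute numerator: 0.0138 * P * a^4.
a^4 = 446^4 = 39567575056
numerator = 0.0138 * 9.9e-6 * 39567575056 = 5.40572e+03
Step 3: Compute denominator: E * t^3 = 160 * 5^3 = 20000
Step 4: w0 = numerator / denominator = 5.40572e+03 / 20000 = 0.2703 um


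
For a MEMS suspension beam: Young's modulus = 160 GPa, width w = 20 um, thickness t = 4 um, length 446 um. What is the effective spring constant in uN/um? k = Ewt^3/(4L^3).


Step 1: Convert E to consistent units (1 GPa = 1000 uN/um^2).
E = 160 GPa = 160000 uN/um^2
Step 2: Compute t^3 = 4^3 = 64
Step 3: Compute L^3 = 446^3 = 88716536
Step 4: k = 160000 * 20 * 64 / (4 * 88716536)
k = 0.5771 uN/um


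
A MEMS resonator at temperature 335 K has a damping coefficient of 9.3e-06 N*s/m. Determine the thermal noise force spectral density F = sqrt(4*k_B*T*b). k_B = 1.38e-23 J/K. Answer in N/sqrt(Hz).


Step 1: Compute 4 * k_B * T * b
= 4 * 1.38e-23 * 335 * 9.3e-06
= 1.7198e-25 N^2/Hz
Step 2: F_noise = sqrt(1.7198e-25)
F_noise = 4.15e-13 N/sqrt(Hz)


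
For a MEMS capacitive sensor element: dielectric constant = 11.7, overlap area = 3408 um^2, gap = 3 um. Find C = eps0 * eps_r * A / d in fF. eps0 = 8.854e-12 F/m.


Step 1: Convert area to m^2: A = 3408e-12 m^2
Step 2: Convert gap to m: d = 3e-6 m
Step 3: C = eps0 * eps_r * A / d
C = 8.854e-12 * 11.7 * 3408e-12 / 3e-6
Step 4: Convert to fF (multiply by 1e15).
C = 117.68 fF


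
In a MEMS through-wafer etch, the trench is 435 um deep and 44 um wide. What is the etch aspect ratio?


Step 1: AR = depth / width
Step 2: AR = 435 / 44
AR = 9.9


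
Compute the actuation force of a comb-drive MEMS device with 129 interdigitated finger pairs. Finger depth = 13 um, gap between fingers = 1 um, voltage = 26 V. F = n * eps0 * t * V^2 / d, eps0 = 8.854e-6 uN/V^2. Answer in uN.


Step 1: Parameters: n=129, eps0=8.854e-6 uN/V^2, t=13 um, V=26 V, d=1 um
Step 2: V^2 = 676
Step 3: F = 129 * 8.854e-6 * 13 * 676 / 1
F = 10.037 uN


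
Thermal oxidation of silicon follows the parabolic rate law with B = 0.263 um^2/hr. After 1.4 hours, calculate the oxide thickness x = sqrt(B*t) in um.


Step 1: Compute B*t = 0.263 * 1.4 = 0.3682
Step 2: x = sqrt(0.3682)
x = 0.607 um


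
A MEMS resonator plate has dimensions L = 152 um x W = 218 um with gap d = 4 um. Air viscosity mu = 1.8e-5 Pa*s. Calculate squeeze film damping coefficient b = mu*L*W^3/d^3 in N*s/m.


Step 1: Convert to SI.
L = 152e-6 m, W = 218e-6 m, d = 4e-6 m
Step 2: W^3 = (218e-6)^3 = 1.04e-11 m^3
Step 3: d^3 = (4e-6)^3 = 6.40e-17 m^3
Step 4: b = 1.8e-5 * 152e-6 * 1.04e-11 / 6.40e-17
b = 4.43e-04 N*s/m


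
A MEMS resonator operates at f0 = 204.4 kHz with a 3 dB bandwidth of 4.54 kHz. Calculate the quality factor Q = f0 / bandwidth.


Step 1: Q = f0 / bandwidth
Step 2: Q = 204.4 / 4.54
Q = 45.0


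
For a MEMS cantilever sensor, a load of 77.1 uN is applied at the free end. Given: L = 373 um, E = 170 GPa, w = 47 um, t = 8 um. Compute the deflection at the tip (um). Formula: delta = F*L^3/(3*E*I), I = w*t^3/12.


Step 1: Calculate the second moment of area.
I = w * t^3 / 12 = 47 * 8^3 / 12 = 2005.3333 um^4
Step 2: Convert E to consistent units (1 GPa = 1000 uN/um^2).
E = 170 GPa = 170000 uN/um^2
Step 3: Calculate tip deflection.
delta = F * L^3 / (3 * E * I)
delta = 77.1 * 373^3 / (3 * 170000 * 2005.3333)
delta = 3.9122 um


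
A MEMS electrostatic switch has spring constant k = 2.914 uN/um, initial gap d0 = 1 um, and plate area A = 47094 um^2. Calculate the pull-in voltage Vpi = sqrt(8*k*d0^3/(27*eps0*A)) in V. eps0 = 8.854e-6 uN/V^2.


Step 1: Compute numerator: 8 * k * d0^3 = 8 * 2.914 * 1^3 = 23.312
Step 2: Compute denominator: 27 * eps0 * A = 27 * 8.854e-6 * 47094 = 11.258197
Step 3: Vpi = sqrt(23.312 / 11.258197)
Vpi = 1.44 V


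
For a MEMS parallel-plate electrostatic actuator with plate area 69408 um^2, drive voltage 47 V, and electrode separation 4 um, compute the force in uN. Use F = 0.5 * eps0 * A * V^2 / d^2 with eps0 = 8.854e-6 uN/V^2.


Step 1: Identify parameters.
eps0 = 8.854e-6 uN/V^2, A = 69408 um^2, V = 47 V, d = 4 um
Step 2: Compute V^2 = 47^2 = 2209
Step 3: Compute d^2 = 4^2 = 16
Step 4: F = 0.5 * 8.854e-6 * 69408 * 2209 / 16
F = 42.422 uN


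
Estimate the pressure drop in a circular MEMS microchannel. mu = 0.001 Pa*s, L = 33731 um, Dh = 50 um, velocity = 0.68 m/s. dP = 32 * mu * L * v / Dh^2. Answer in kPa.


Step 1: Convert to SI: L = 33731e-6 m, Dh = 50e-6 m
Step 2: dP = 32 * 0.001 * 33731e-6 * 0.68 / (50e-6)^2
Step 3: dP = 293594.62 Pa
Step 4: Convert to kPa: dP = 293.59 kPa


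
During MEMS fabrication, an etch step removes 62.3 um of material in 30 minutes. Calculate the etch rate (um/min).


Step 1: Etch rate = depth / time
Step 2: rate = 62.3 / 30
rate = 2.077 um/min


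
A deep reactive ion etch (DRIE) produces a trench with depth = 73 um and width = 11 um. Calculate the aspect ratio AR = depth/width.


Step 1: AR = depth / width
Step 2: AR = 73 / 11
AR = 6.6


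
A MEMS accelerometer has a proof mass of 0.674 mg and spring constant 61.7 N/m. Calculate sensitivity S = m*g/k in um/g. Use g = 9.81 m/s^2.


Step 1: Convert mass: m = 0.674 mg = 6.74e-07 kg
Step 2: S = m * g / k = 6.74e-07 * 9.81 / 61.7
Step 3: S = 1.07e-07 m/g
Step 4: Convert to um/g: S = 0.107 um/g


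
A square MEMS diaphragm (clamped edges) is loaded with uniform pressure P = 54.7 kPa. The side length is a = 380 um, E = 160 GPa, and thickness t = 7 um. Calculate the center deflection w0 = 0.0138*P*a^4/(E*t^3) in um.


Step 1: Convert pressure to compatible units (E is in GPa, so P in GPa).
P = 54.7 kPa = 54.7e-6 GPa
Step 2: Compute numerator: 0.0138 * P * a^4.
a^4 = 380^4 = 20851360000
numerator = 0.0138 * 54.7e-6 * 20851360000 = 1.57399e+04
Step 3: Compute denominator: E * t^3 = 160 * 7^3 = 54880
Step 4: w0 = numerator / denominator = 1.57399e+04 / 54880 = 0.2868 um


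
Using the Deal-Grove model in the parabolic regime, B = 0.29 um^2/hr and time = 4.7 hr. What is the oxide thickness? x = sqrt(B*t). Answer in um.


Step 1: Compute B*t = 0.29 * 4.7 = 1.363
Step 2: x = sqrt(1.363)
x = 1.167 um


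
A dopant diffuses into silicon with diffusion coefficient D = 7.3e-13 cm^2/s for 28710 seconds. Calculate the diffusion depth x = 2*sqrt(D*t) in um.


Step 1: Compute D*t = 7.3e-13 * 28710 = 2.09583e-08 cm^2
Step 2: sqrt(D*t) = 1.4477e-04 cm
Step 3: x = 2 * 1.4477e-04 cm = 2.8954e-04 cm
Step 4: Convert to um (1 cm = 1e4 um): x = 2.895 um


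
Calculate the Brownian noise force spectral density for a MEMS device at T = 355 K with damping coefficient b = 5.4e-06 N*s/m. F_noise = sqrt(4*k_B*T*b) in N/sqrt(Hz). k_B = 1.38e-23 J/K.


Step 1: Compute 4 * k_B * T * b
= 4 * 1.38e-23 * 355 * 5.4e-06
= 1.0582e-25 N^2/Hz
Step 2: F_noise = sqrt(1.0582e-25)
F_noise = 3.25e-13 N/sqrt(Hz)


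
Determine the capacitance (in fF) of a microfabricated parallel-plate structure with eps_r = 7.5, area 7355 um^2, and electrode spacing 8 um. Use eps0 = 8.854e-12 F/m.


Step 1: Convert area to m^2: A = 7355e-12 m^2
Step 2: Convert gap to m: d = 8e-6 m
Step 3: C = eps0 * eps_r * A / d
C = 8.854e-12 * 7.5 * 7355e-12 / 8e-6
Step 4: Convert to fF (multiply by 1e15).
C = 61.05 fF


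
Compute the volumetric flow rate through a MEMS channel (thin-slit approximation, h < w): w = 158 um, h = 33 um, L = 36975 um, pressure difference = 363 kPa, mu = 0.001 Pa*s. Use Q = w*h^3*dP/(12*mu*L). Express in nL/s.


Step 1: Convert all dimensions to SI (meters).
w = 158e-6 m, h = 33e-6 m, L = 36975e-6 m, dP = 363e3 Pa
Step 2: Q = w * h^3 * dP / (12 * mu * L)
Q = 158e-6 * (33e-6)^3 * 363e3 / (12 * 0.001 * 36975e-6) = 4.64532499e-09 m^3/s
Step 3: Convert Q from m^3/s to nL/s (1 m^3 = 1e12 nL, so multiply by 1e12).
Q = 4645.325 nL/s


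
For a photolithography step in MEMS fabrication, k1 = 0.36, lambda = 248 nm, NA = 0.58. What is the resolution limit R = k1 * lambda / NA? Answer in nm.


Step 1: Identify values: k1 = 0.36, lambda = 248 nm, NA = 0.58
Step 2: R = k1 * lambda / NA
R = 0.36 * 248 / 0.58
R = 153.9 nm


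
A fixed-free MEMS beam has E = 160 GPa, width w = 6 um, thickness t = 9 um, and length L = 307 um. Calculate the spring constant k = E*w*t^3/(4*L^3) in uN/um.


Step 1: Convert E to consistent units (1 GPa = 1000 uN/um^2).
E = 160 GPa = 160000 uN/um^2
Step 2: Compute t^3 = 9^3 = 729
Step 3: Compute L^3 = 307^3 = 28934443
Step 4: k = 160000 * 6 * 729 / (4 * 28934443)
k = 6.0468 uN/um


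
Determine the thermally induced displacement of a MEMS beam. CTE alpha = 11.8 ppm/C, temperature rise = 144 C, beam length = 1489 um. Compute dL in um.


Step 1: Convert CTE: alpha = 11.8 ppm/C = 11.8e-6 /C
Step 2: dL = 11.8e-6 * 144 * 1489
dL = 2.5301 um


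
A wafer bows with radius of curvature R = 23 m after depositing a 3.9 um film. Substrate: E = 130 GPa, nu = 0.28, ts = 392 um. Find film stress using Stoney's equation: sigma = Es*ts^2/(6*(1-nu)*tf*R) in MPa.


Step 1: Compute numerator: Es * ts^2 = 130 * 392^2 = 19976320 (GPa*um^2)
Step 2: Compute denominator (R in um): 6*(1-nu)*tf*R = 6*0.72*3.9*23e6 = 387504000.0 (um^2)
Step 3: sigma (GPa) = 19976320 / 387504000.0 = 5.1551e-02 GPa
Step 4: Convert to MPa (x1000): sigma = 51.6 MPa


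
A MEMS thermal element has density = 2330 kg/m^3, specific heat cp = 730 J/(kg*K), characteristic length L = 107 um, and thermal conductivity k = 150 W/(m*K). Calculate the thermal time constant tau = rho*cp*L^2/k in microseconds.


Step 1: Convert L to m: L = 107e-6 m
Step 2: L^2 = (107e-6)^2 = 1.1449e-08 m^2
Step 3: tau = 2330 * 730 * 1.1449e-08 / 150 = 1.2982403e-04 s
Step 4: Convert to microseconds (multiply by 1e6).
tau = 129.824 us


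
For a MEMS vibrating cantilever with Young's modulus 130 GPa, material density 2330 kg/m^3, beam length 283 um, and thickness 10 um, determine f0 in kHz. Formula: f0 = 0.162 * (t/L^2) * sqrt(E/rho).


Step 1: Convert units to SI.
t_SI = 10e-6 m, L_SI = 283e-6 m
Step 2: Calculate sqrt(E/rho).
sqrt(130e9 / 2330) = 7469.54 m/s
Step 3: Compute f0.
f0 = 0.162 * 10e-6 / (283e-6)^2 * 7469.54 = 151090.1 Hz = 151.09 kHz


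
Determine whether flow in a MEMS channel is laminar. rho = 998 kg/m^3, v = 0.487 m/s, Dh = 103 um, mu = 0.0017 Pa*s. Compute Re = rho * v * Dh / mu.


Step 1: Convert Dh to meters: Dh = 103e-6 m
Step 2: Re = rho * v * Dh / mu
Re = 998 * 0.487 * 103e-6 / 0.0017
Re = 29.447
Since Re = 29.447 is below ~2300, the flow is laminar.


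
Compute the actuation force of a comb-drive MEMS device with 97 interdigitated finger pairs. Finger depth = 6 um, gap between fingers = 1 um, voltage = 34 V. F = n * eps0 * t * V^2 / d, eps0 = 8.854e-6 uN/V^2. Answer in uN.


Step 1: Parameters: n=97, eps0=8.854e-6 uN/V^2, t=6 um, V=34 V, d=1 um
Step 2: V^2 = 1156
Step 3: F = 97 * 8.854e-6 * 6 * 1156 / 1
F = 5.957 uN


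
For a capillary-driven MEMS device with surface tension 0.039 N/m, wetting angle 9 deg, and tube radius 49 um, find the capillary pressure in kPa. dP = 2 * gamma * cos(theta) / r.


Step 1: cos(9 deg) = 0.9877
Step 2: Convert r to m: r = 49e-6 m
Step 3: dP = 2 * 0.039 * 0.9877 / 49e-6 = 1572.3 Pa
Step 4: Convert Pa to kPa (divide by 1000).
dP = 1.57 kPa


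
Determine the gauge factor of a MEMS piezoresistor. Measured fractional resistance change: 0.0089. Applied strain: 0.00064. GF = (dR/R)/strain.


Step 1: Identify values.
dR/R = 0.0089, strain = 0.00064
Step 2: GF = (dR/R) / strain = 0.0089 / 0.00064
GF = 13.9


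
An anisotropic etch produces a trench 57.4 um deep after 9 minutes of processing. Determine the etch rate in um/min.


Step 1: Etch rate = depth / time
Step 2: rate = 57.4 / 9
rate = 6.378 um/min


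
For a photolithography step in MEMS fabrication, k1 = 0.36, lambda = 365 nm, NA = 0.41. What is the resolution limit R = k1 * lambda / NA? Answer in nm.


Step 1: Identify values: k1 = 0.36, lambda = 365 nm, NA = 0.41
Step 2: R = k1 * lambda / NA
R = 0.36 * 365 / 0.41
R = 320.5 nm


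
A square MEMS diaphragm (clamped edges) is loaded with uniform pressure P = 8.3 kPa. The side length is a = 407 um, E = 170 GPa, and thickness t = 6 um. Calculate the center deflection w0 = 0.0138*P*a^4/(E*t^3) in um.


Step 1: Convert pressure to compatible units (E is in GPa, so P in GPa).
P = 8.3 kPa = 8.3e-6 GPa
Step 2: Compute numerator: 0.0138 * P * a^4.
a^4 = 407^4 = 27439591201
numerator = 0.0138 * 8.3e-6 * 27439591201 = 3.1429e+03
Step 3: Compute denominator: E * t^3 = 170 * 6^3 = 36720
Step 4: w0 = numerator / denominator = 3.1429e+03 / 36720 = 0.0856 um


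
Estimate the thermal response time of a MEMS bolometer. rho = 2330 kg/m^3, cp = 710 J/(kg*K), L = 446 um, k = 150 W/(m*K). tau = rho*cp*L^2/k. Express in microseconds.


Step 1: Convert L to m: L = 446e-6 m
Step 2: L^2 = (446e-6)^2 = 1.98916e-07 m^2
Step 3: tau = 2330 * 710 * 1.98916e-07 / 150 = 2.19377826e-03 s
Step 4: Convert to microseconds (multiply by 1e6).
tau = 2193.778 us


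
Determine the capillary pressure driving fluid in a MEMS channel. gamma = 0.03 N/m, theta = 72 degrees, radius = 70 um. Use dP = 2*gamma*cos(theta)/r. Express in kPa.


Step 1: cos(72 deg) = 0.309
Step 2: Convert r to m: r = 70e-6 m
Step 3: dP = 2 * 0.03 * 0.309 / 70e-6 = 264.9 Pa
Step 4: Convert Pa to kPa (divide by 1000).
dP = 0.26 kPa


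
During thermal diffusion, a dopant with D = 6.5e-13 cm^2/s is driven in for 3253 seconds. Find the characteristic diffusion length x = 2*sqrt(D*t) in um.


Step 1: Compute D*t = 6.5e-13 * 3253 = 2.11445e-09 cm^2
Step 2: sqrt(D*t) = 4.598e-05 cm
Step 3: x = 2 * 4.598e-05 cm = 9.196e-05 cm
Step 4: Convert to um (1 cm = 1e4 um): x = 0.92 um


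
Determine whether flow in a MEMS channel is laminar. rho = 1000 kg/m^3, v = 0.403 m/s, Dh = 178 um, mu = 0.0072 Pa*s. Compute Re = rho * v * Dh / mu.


Step 1: Convert Dh to meters: Dh = 178e-6 m
Step 2: Re = rho * v * Dh / mu
Re = 1000 * 0.403 * 178e-6 / 0.0072
Re = 9.963
Since Re = 9.963 is below ~2300, the flow is laminar.


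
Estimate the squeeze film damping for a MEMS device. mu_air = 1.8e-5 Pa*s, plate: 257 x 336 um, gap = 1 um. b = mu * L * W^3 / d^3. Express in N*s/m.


Step 1: Convert to SI.
L = 257e-6 m, W = 336e-6 m, d = 1e-6 m
Step 2: W^3 = (336e-6)^3 = 3.79e-11 m^3
Step 3: d^3 = (1e-6)^3 = 1.00e-18 m^3
Step 4: b = 1.8e-5 * 257e-6 * 3.79e-11 / 1.00e-18
b = 1.75e-01 N*s/m


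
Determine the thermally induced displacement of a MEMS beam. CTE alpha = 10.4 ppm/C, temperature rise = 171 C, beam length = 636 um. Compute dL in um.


Step 1: Convert CTE: alpha = 10.4 ppm/C = 10.4e-6 /C
Step 2: dL = 10.4e-6 * 171 * 636
dL = 1.1311 um


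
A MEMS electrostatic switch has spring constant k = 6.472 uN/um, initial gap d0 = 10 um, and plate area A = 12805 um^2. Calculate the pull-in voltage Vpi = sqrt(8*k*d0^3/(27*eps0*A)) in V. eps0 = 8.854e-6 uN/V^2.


Step 1: Compute numerator: 8 * k * d0^3 = 8 * 6.472 * 10^3 = 51776.0
Step 2: Compute denominator: 27 * eps0 * A = 27 * 8.854e-6 * 12805 = 3.061138
Step 3: Vpi = sqrt(51776.0 / 3.061138)
Vpi = 130.05 V
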